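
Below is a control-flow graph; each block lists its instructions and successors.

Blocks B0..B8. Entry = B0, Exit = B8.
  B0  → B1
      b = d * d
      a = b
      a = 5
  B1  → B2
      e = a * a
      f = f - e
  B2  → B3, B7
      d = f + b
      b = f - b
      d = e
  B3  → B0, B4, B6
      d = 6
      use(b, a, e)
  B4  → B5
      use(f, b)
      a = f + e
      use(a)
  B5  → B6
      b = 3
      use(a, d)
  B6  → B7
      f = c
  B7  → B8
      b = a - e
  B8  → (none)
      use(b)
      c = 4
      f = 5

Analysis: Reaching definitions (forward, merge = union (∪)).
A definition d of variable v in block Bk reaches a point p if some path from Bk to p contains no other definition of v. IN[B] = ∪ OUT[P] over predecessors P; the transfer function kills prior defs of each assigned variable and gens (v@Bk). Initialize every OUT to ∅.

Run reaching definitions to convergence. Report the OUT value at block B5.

Answer: {a@B4, b@B5, d@B3, e@B1, f@B1}

Derivation:
Per-block solution:
  B0:  IN={a@B0, b@B2, d@B3, e@B1, f@B1}  OUT={a@B0, b@B0, d@B3, e@B1, f@B1}
  B1:  IN={a@B0, b@B0, d@B3, e@B1, f@B1}  OUT={a@B0, b@B0, d@B3, e@B1, f@B1}
  B2:  IN={a@B0, b@B0, d@B3, e@B1, f@B1}  OUT={a@B0, b@B2, d@B2, e@B1, f@B1}
  B3:  IN={a@B0, b@B2, d@B2, e@B1, f@B1}  OUT={a@B0, b@B2, d@B3, e@B1, f@B1}
  B4:  IN={a@B0, b@B2, d@B3, e@B1, f@B1}  OUT={a@B4, b@B2, d@B3, e@B1, f@B1}
  B5:  IN={a@B4, b@B2, d@B3, e@B1, f@B1}  OUT={a@B4, b@B5, d@B3, e@B1, f@B1}
  B6:  IN={a@B0, a@B4, b@B2, b@B5, d@B3, e@B1, f@B1}  OUT={a@B0, a@B4, b@B2, b@B5, d@B3, e@B1, f@B6}
  B7:  IN={a@B0, a@B4, b@B2, b@B5, d@B2, d@B3, e@B1, f@B1, f@B6}  OUT={a@B0, a@B4, b@B7, d@B2, d@B3, e@B1, f@B1, f@B6}
  B8:  IN={a@B0, a@B4, b@B7, d@B2, d@B3, e@B1, f@B1, f@B6}  OUT={a@B0, a@B4, b@B7, c@B8, d@B2, d@B3, e@B1, f@B8}

Merge at B5: IN[B5] = OUT[B4] = {a@B4, b@B2, d@B3, e@B1, f@B1}
Applying B5's transfer function to that IN value gives OUT[B5] (row B5 above).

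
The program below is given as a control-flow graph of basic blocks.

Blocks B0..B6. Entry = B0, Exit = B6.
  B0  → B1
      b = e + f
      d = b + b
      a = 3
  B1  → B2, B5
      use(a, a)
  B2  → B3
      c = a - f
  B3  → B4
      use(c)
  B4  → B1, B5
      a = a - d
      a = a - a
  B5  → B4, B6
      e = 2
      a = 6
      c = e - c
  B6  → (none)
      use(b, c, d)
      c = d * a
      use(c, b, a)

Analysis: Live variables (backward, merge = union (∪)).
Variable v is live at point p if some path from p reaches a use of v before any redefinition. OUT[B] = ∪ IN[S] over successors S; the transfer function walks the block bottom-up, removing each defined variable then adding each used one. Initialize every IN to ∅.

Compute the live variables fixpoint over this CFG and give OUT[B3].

Answer: {a, b, c, d, f}

Trace:
Converged values:
  B0: | IN={c, e, f} | OUT={a, b, c, d, f}
  B1: | IN={a, b, c, d, f} | OUT={a, b, c, d, f}
  B2: | IN={a, b, d, f} | OUT={a, b, c, d, f}
  B3: | IN={a, b, c, d, f} | OUT={a, b, c, d, f}
  B4: | IN={a, b, c, d, f} | OUT={a, b, c, d, f}
  B5: | IN={b, c, d, f} | OUT={a, b, c, d, f}
  B6: | IN={a, b, c, d} | OUT={}

Merge at B3: OUT[B3] = IN[B4] = {a, b, c, d, f}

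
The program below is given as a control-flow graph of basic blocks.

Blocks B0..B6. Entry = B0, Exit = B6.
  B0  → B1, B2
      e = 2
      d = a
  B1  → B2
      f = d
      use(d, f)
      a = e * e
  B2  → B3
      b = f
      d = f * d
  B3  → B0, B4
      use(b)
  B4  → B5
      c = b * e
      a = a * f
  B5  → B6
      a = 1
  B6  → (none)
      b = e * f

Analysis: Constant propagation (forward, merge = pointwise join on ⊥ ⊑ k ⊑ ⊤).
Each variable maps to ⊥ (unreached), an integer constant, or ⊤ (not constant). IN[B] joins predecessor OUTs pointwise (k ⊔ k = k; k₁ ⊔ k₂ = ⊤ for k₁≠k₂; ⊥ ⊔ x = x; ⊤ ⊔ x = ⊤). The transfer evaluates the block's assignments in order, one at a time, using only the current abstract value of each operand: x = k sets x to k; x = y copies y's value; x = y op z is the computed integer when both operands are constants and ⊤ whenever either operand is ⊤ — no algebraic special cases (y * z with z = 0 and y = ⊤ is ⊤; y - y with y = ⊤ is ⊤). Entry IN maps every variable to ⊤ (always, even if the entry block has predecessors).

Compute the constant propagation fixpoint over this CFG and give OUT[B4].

Answer: {a: ⊤, b: ⊤, c: ⊤, d: ⊤, e: 2, f: ⊤}

Working:
Per-block solution:
  B0:   IN=(all ⊤)   OUT={e:2; rest ⊤}
  B1:   IN={e:2; rest ⊤}   OUT={a:4, e:2; rest ⊤}
  B2:   IN={e:2; rest ⊤}   OUT={e:2; rest ⊤}
  B3:   IN={e:2; rest ⊤}   OUT={e:2; rest ⊤}
  B4:   IN={e:2; rest ⊤}   OUT={e:2; rest ⊤}
  B5:   IN={e:2; rest ⊤}   OUT={a:1, e:2; rest ⊤}
  B6:   IN={a:1, e:2; rest ⊤}   OUT={a:1, e:2; rest ⊤}

Merge at B4: IN[B4] = OUT[B3] = {a: ⊤, b: ⊤, c: ⊤, d: ⊤, e: 2, f: ⊤}
Applying B4's transfer function to that IN value gives OUT[B4] (row B4 above).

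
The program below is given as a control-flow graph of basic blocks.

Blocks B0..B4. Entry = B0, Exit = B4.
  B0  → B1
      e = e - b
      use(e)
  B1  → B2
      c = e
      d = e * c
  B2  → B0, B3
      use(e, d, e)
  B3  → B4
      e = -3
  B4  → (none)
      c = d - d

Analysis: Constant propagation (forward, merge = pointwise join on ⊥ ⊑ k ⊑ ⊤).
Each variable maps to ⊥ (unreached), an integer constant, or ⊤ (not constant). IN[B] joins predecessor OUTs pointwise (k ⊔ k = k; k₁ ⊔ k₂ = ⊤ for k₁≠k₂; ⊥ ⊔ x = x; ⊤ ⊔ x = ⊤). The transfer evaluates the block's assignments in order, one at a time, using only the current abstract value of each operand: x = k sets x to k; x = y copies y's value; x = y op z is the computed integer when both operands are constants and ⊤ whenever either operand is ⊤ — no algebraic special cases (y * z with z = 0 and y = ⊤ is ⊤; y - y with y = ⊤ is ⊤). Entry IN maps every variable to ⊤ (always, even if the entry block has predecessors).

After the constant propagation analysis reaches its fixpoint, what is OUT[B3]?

Per-block solution:
  B0: | IN=(all ⊤) | OUT=(all ⊤)
  B1: | IN=(all ⊤) | OUT=(all ⊤)
  B2: | IN=(all ⊤) | OUT=(all ⊤)
  B3: | IN=(all ⊤) | OUT={e:-3; rest ⊤}
  B4: | IN={e:-3; rest ⊤} | OUT={e:-3; rest ⊤}

Merge at B3: IN[B3] = OUT[B2] = {a: ⊤, b: ⊤, c: ⊤, d: ⊤, e: ⊤, f: ⊤}
Applying B3's transfer function to that IN value gives OUT[B3] (row B3 above).

Answer: {a: ⊤, b: ⊤, c: ⊤, d: ⊤, e: -3, f: ⊤}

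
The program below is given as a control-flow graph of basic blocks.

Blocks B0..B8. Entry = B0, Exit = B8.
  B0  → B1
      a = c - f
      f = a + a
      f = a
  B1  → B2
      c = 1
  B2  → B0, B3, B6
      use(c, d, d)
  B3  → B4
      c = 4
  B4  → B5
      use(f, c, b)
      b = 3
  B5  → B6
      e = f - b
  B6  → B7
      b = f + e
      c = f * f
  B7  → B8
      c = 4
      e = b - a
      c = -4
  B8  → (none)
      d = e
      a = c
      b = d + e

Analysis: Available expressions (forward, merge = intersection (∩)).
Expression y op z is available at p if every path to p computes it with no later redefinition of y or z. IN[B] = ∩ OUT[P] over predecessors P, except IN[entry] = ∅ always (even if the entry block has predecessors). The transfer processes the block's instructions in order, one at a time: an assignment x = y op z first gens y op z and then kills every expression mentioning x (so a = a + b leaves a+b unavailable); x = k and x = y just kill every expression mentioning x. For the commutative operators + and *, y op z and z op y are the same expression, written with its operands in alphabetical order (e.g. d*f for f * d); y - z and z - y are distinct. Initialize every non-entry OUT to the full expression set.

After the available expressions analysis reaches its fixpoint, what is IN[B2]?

Answer: {a+a}

Working:
Per-block solution:
  B0: | IN={} | OUT={a+a}
  B1: | IN={a+a} | OUT={a+a}
  B2: | IN={a+a} | OUT={a+a}
  B3: | IN={a+a} | OUT={a+a}
  B4: | IN={a+a} | OUT={a+a}
  B5: | IN={a+a} | OUT={a+a, f-b}
  B6: | IN={a+a} | OUT={a+a, e+f, f*f}
  B7: | IN={a+a, e+f, f*f} | OUT={a+a, b-a, f*f}
  B8: | IN={a+a, b-a, f*f} | OUT={d+e, f*f}

Merge at B2: IN[B2] = OUT[B1] = {a+a}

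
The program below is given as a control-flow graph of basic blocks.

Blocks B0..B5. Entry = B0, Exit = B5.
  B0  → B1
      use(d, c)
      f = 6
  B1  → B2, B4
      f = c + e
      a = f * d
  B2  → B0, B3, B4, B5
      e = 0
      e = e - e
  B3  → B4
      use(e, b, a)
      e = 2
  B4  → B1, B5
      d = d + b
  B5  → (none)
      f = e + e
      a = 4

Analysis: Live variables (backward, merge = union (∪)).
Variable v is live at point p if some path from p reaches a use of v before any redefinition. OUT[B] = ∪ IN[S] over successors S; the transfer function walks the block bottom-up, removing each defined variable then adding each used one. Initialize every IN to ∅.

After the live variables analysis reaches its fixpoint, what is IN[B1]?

Answer: {b, c, d, e}

Working:
Fixpoint table:
  B0:   IN={b, c, d, e}   OUT={b, c, d, e}
  B1:   IN={b, c, d, e}   OUT={a, b, c, d, e}
  B2:   IN={a, b, c, d}   OUT={a, b, c, d, e}
  B3:   IN={a, b, c, d, e}   OUT={b, c, d, e}
  B4:   IN={b, c, d, e}   OUT={b, c, d, e}
  B5:   IN={e}   OUT={}

Merge at B1: OUT[B1] = IN[B2] ⊔ IN[B4] = {a, b, c, d, e}
Applying B1's transfer function to that OUT value gives IN[B1] (row B1 above).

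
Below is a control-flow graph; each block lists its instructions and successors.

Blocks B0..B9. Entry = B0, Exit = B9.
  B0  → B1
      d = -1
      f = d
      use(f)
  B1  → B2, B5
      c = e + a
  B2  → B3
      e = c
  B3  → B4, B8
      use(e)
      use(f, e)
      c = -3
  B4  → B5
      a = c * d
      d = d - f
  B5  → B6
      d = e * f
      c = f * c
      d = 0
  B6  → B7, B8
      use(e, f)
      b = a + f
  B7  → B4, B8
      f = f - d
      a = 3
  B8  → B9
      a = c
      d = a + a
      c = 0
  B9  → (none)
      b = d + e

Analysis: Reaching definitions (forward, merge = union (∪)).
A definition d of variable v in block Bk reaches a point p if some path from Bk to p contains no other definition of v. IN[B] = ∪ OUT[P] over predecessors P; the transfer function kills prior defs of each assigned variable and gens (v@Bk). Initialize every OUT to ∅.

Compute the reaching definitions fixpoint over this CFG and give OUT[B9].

Answer: {a@B8, b@B9, c@B8, d@B8, e@B2, f@B0, f@B7}

Working:
Converged values:
  B0:   IN={}   OUT={d@B0, f@B0}
  B1:   IN={d@B0, f@B0}   OUT={c@B1, d@B0, f@B0}
  B2:   IN={c@B1, d@B0, f@B0}   OUT={c@B1, d@B0, e@B2, f@B0}
  B3:   IN={c@B1, d@B0, e@B2, f@B0}   OUT={c@B3, d@B0, e@B2, f@B0}
  B4:   IN={a@B7, b@B6, c@B3, c@B5, d@B0, d@B5, e@B2, f@B0, f@B7}   OUT={a@B4, b@B6, c@B3, c@B5, d@B4, e@B2, f@B0, f@B7}
  B5:   IN={a@B4, b@B6, c@B1, c@B3, c@B5, d@B0, d@B4, e@B2, f@B0, f@B7}   OUT={a@B4, b@B6, c@B5, d@B5, e@B2, f@B0, f@B7}
  B6:   IN={a@B4, b@B6, c@B5, d@B5, e@B2, f@B0, f@B7}   OUT={a@B4, b@B6, c@B5, d@B5, e@B2, f@B0, f@B7}
  B7:   IN={a@B4, b@B6, c@B5, d@B5, e@B2, f@B0, f@B7}   OUT={a@B7, b@B6, c@B5, d@B5, e@B2, f@B7}
  B8:   IN={a@B4, a@B7, b@B6, c@B3, c@B5, d@B0, d@B5, e@B2, f@B0, f@B7}   OUT={a@B8, b@B6, c@B8, d@B8, e@B2, f@B0, f@B7}
  B9:   IN={a@B8, b@B6, c@B8, d@B8, e@B2, f@B0, f@B7}   OUT={a@B8, b@B9, c@B8, d@B8, e@B2, f@B0, f@B7}

Merge at B9: IN[B9] = OUT[B8] = {a@B8, b@B6, c@B8, d@B8, e@B2, f@B0, f@B7}
Applying B9's transfer function to that IN value gives OUT[B9] (row B9 above).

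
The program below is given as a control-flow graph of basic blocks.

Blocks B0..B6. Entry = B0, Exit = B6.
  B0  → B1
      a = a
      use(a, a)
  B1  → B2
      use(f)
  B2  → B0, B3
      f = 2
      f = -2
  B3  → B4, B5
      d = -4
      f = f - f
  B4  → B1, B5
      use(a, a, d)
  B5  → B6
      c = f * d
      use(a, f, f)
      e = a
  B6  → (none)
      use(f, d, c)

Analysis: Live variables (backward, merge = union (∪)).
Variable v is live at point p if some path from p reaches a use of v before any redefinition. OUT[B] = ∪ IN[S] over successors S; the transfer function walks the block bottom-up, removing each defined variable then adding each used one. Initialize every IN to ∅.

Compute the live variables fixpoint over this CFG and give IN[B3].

Per-block solution:
  B0: | IN={a, f} | OUT={a, f}
  B1: | IN={a, f} | OUT={a}
  B2: | IN={a} | OUT={a, f}
  B3: | IN={a, f} | OUT={a, d, f}
  B4: | IN={a, d, f} | OUT={a, d, f}
  B5: | IN={a, d, f} | OUT={c, d, f}
  B6: | IN={c, d, f} | OUT={}

Merge at B3: OUT[B3] = IN[B4] ⊔ IN[B5] = {a, d, f}
Applying B3's transfer function to that OUT value gives IN[B3] (row B3 above).

Answer: {a, f}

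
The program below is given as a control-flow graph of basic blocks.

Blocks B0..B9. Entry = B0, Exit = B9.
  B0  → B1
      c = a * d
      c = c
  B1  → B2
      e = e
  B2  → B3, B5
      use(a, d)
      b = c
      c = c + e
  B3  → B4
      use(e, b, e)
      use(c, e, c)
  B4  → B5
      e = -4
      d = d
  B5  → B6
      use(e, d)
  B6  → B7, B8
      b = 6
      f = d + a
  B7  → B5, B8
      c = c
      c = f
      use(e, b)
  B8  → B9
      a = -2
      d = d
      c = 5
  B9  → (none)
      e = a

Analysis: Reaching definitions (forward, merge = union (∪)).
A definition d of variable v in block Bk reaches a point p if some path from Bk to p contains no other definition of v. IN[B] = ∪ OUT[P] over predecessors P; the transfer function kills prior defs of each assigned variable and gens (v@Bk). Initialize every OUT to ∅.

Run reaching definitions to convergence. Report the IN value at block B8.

Converged values:
  B0:   IN={}   OUT={c@B0}
  B1:   IN={c@B0}   OUT={c@B0, e@B1}
  B2:   IN={c@B0, e@B1}   OUT={b@B2, c@B2, e@B1}
  B3:   IN={b@B2, c@B2, e@B1}   OUT={b@B2, c@B2, e@B1}
  B4:   IN={b@B2, c@B2, e@B1}   OUT={b@B2, c@B2, d@B4, e@B4}
  B5:   IN={b@B2, b@B6, c@B2, c@B7, d@B4, e@B1, e@B4, f@B6}   OUT={b@B2, b@B6, c@B2, c@B7, d@B4, e@B1, e@B4, f@B6}
  B6:   IN={b@B2, b@B6, c@B2, c@B7, d@B4, e@B1, e@B4, f@B6}   OUT={b@B6, c@B2, c@B7, d@B4, e@B1, e@B4, f@B6}
  B7:   IN={b@B6, c@B2, c@B7, d@B4, e@B1, e@B4, f@B6}   OUT={b@B6, c@B7, d@B4, e@B1, e@B4, f@B6}
  B8:   IN={b@B6, c@B2, c@B7, d@B4, e@B1, e@B4, f@B6}   OUT={a@B8, b@B6, c@B8, d@B8, e@B1, e@B4, f@B6}
  B9:   IN={a@B8, b@B6, c@B8, d@B8, e@B1, e@B4, f@B6}   OUT={a@B8, b@B6, c@B8, d@B8, e@B9, f@B6}

Merge at B8: IN[B8] = OUT[B6] ⊔ OUT[B7] = {b@B6, c@B2, c@B7, d@B4, e@B1, e@B4, f@B6}

Answer: {b@B6, c@B2, c@B7, d@B4, e@B1, e@B4, f@B6}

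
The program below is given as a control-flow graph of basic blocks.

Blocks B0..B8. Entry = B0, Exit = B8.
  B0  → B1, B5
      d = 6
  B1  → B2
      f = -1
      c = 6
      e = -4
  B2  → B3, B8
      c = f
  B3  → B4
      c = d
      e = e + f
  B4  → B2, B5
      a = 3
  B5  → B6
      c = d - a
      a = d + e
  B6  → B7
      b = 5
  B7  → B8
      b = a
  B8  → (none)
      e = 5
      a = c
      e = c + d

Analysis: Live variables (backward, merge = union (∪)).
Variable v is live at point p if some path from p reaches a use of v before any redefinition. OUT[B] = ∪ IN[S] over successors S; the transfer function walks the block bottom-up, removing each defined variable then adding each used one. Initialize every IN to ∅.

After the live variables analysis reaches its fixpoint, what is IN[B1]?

Fixpoint table:
  B0:   IN={a, e}   OUT={a, d, e}
  B1:   IN={d}   OUT={d, e, f}
  B2:   IN={d, e, f}   OUT={c, d, e, f}
  B3:   IN={d, e, f}   OUT={d, e, f}
  B4:   IN={d, e, f}   OUT={a, d, e, f}
  B5:   IN={a, d, e}   OUT={a, c, d}
  B6:   IN={a, c, d}   OUT={a, c, d}
  B7:   IN={a, c, d}   OUT={c, d}
  B8:   IN={c, d}   OUT={}

Merge at B1: OUT[B1] = IN[B2] = {d, e, f}
Applying B1's transfer function to that OUT value gives IN[B1] (row B1 above).

Answer: {d}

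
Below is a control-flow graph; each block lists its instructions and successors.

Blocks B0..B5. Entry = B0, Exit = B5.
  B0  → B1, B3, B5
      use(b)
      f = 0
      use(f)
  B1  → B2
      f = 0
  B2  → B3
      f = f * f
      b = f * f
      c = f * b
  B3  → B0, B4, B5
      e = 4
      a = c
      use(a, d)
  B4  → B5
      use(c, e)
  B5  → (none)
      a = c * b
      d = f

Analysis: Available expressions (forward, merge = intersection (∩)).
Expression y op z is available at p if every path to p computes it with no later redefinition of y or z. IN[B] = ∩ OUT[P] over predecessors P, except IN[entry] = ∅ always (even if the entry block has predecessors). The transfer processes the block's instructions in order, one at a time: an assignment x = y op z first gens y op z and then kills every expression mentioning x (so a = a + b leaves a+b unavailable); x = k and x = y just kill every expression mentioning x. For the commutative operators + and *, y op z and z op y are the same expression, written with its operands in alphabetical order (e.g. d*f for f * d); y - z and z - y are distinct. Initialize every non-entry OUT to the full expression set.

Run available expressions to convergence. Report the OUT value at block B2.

Converged values:
  B0:  IN={}  OUT={}
  B1:  IN={}  OUT={}
  B2:  IN={}  OUT={b*f, f*f}
  B3:  IN={}  OUT={}
  B4:  IN={}  OUT={}
  B5:  IN={}  OUT={b*c}

Merge at B2: IN[B2] = OUT[B1] = {}
Applying B2's transfer function to that IN value gives OUT[B2] (row B2 above).

Answer: {b*f, f*f}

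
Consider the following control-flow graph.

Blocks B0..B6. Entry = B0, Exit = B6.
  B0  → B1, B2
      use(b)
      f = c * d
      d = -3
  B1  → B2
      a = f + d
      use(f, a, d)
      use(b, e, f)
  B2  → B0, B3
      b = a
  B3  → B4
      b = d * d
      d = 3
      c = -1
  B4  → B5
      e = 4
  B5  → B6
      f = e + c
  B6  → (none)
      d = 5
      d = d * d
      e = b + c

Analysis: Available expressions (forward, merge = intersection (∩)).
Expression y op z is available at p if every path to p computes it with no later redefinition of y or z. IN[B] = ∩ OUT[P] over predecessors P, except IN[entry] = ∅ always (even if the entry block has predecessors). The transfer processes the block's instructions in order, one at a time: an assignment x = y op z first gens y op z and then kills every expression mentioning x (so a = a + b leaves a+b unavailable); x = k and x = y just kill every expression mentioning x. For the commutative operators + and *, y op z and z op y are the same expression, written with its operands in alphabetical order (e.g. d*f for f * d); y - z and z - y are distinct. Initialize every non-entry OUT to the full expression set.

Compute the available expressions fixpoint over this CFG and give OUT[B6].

Fixpoint table:
  B0:   IN={}   OUT={}
  B1:   IN={}   OUT={d+f}
  B2:   IN={}   OUT={}
  B3:   IN={}   OUT={}
  B4:   IN={}   OUT={}
  B5:   IN={}   OUT={c+e}
  B6:   IN={c+e}   OUT={b+c}

Merge at B6: IN[B6] = OUT[B5] = {c+e}
Applying B6's transfer function to that IN value gives OUT[B6] (row B6 above).

Answer: {b+c}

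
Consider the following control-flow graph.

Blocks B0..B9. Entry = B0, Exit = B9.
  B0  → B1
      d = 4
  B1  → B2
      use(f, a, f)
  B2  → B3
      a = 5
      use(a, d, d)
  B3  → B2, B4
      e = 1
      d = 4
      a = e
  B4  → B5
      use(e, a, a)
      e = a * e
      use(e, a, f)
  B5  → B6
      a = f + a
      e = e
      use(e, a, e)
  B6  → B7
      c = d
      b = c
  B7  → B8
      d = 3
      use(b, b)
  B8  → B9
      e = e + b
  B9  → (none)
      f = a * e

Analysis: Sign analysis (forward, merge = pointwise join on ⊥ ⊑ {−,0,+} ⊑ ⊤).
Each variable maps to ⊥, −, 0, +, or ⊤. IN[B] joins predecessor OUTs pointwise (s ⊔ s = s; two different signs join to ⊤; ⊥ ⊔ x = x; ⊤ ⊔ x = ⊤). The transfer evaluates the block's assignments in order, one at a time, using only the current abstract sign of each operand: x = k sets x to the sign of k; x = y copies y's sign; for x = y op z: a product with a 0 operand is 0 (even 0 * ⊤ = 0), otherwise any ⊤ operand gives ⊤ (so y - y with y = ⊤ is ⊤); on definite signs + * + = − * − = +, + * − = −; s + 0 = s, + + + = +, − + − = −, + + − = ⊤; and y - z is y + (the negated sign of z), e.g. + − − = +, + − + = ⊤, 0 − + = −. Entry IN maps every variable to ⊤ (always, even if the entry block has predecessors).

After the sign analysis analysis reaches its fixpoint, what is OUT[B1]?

Per-block solution:
  B0:   IN=(all ⊤)   OUT={d:+; rest ⊤}
  B1:   IN={d:+; rest ⊤}   OUT={d:+; rest ⊤}
  B2:   IN={d:+; rest ⊤}   OUT={a:+, d:+; rest ⊤}
  B3:   IN={a:+, d:+; rest ⊤}   OUT={a:+, d:+, e:+; rest ⊤}
  B4:   IN={a:+, d:+, e:+; rest ⊤}   OUT={a:+, d:+, e:+; rest ⊤}
  B5:   IN={a:+, d:+, e:+; rest ⊤}   OUT={d:+, e:+; rest ⊤}
  B6:   IN={d:+, e:+; rest ⊤}   OUT={b:+, c:+, d:+, e:+; rest ⊤}
  B7:   IN={b:+, c:+, d:+, e:+; rest ⊤}   OUT={b:+, c:+, d:+, e:+; rest ⊤}
  B8:   IN={b:+, c:+, d:+, e:+; rest ⊤}   OUT={b:+, c:+, d:+, e:+; rest ⊤}
  B9:   IN={b:+, c:+, d:+, e:+; rest ⊤}   OUT={b:+, c:+, d:+, e:+; rest ⊤}

Merge at B1: IN[B1] = OUT[B0] = {a: ⊤, b: ⊤, c: ⊤, d: +, e: ⊤, f: ⊤}
Applying B1's transfer function to that IN value gives OUT[B1] (row B1 above).

Answer: {a: ⊤, b: ⊤, c: ⊤, d: +, e: ⊤, f: ⊤}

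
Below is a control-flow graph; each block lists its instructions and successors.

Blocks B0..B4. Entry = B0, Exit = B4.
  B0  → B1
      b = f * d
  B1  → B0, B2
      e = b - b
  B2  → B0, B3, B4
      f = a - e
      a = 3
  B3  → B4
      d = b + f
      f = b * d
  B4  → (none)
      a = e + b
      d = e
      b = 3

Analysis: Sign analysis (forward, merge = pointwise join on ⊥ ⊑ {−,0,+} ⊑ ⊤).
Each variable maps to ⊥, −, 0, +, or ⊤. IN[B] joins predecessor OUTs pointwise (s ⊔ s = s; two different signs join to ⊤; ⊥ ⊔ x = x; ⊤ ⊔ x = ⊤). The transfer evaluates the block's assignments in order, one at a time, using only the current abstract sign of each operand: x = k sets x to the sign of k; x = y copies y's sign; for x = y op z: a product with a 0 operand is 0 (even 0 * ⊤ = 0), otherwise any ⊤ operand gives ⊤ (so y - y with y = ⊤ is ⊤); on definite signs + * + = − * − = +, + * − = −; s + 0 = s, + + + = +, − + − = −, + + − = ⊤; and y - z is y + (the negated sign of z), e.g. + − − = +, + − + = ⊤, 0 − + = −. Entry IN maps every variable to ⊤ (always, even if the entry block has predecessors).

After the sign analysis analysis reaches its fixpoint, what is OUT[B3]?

Answer: {a: +, b: ⊤, c: ⊤, d: ⊤, e: ⊤, f: ⊤}

Working:
Converged values:
  B0:   IN=(all ⊤)   OUT=(all ⊤)
  B1:   IN=(all ⊤)   OUT=(all ⊤)
  B2:   IN=(all ⊤)   OUT={a:+; rest ⊤}
  B3:   IN={a:+; rest ⊤}   OUT={a:+; rest ⊤}
  B4:   IN={a:+; rest ⊤}   OUT={b:+; rest ⊤}

Merge at B3: IN[B3] = OUT[B2] = {a: +, b: ⊤, c: ⊤, d: ⊤, e: ⊤, f: ⊤}
Applying B3's transfer function to that IN value gives OUT[B3] (row B3 above).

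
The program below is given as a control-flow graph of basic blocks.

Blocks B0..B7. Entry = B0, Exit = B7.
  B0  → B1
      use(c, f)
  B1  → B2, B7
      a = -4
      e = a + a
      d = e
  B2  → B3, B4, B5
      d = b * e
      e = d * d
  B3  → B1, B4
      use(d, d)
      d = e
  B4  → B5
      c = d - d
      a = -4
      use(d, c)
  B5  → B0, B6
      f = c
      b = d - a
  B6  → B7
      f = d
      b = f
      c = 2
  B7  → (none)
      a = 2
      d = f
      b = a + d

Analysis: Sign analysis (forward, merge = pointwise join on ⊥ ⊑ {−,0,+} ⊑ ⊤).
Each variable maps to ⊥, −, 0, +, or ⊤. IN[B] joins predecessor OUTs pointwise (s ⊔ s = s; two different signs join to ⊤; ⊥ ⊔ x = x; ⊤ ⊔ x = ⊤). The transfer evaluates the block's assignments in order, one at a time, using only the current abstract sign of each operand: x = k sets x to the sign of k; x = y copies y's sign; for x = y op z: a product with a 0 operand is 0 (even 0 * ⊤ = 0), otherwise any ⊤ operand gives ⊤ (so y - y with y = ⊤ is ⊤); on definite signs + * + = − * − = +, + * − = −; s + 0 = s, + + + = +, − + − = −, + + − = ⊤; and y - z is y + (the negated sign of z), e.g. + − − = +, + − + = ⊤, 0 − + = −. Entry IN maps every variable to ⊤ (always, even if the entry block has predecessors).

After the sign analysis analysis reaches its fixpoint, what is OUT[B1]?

Answer: {a: -, b: ⊤, c: ⊤, d: -, e: -, f: ⊤}

Derivation:
Per-block solution:
  B0:  IN=(all ⊤)  OUT=(all ⊤)
  B1:  IN=(all ⊤)  OUT={a:-, d:-, e:-; rest ⊤}
  B2:  IN={a:-, d:-, e:-; rest ⊤}  OUT={a:-; rest ⊤}
  B3:  IN={a:-; rest ⊤}  OUT={a:-; rest ⊤}
  B4:  IN={a:-; rest ⊤}  OUT={a:-; rest ⊤}
  B5:  IN={a:-; rest ⊤}  OUT={a:-; rest ⊤}
  B6:  IN={a:-; rest ⊤}  OUT={a:-, c:+; rest ⊤}
  B7:  IN={a:-; rest ⊤}  OUT={a:+; rest ⊤}

Merge at B1: IN[B1] = OUT[B0] ⊔ OUT[B3] = {a: ⊤, b: ⊤, c: ⊤, d: ⊤, e: ⊤, f: ⊤}
Applying B1's transfer function to that IN value gives OUT[B1] (row B1 above).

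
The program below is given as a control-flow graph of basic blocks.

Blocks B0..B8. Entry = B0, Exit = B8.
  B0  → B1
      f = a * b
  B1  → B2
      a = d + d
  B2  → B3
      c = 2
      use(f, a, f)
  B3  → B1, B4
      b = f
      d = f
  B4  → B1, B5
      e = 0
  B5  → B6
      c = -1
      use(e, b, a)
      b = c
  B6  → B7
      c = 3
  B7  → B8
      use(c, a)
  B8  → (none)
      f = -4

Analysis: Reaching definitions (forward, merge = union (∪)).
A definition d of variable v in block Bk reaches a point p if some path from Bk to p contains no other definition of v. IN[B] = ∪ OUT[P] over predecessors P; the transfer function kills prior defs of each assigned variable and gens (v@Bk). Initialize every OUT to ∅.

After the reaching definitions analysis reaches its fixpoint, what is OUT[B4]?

Converged values:
  B0: | IN={} | OUT={f@B0}
  B1: | IN={a@B1, b@B3, c@B2, d@B3, e@B4, f@B0} | OUT={a@B1, b@B3, c@B2, d@B3, e@B4, f@B0}
  B2: | IN={a@B1, b@B3, c@B2, d@B3, e@B4, f@B0} | OUT={a@B1, b@B3, c@B2, d@B3, e@B4, f@B0}
  B3: | IN={a@B1, b@B3, c@B2, d@B3, e@B4, f@B0} | OUT={a@B1, b@B3, c@B2, d@B3, e@B4, f@B0}
  B4: | IN={a@B1, b@B3, c@B2, d@B3, e@B4, f@B0} | OUT={a@B1, b@B3, c@B2, d@B3, e@B4, f@B0}
  B5: | IN={a@B1, b@B3, c@B2, d@B3, e@B4, f@B0} | OUT={a@B1, b@B5, c@B5, d@B3, e@B4, f@B0}
  B6: | IN={a@B1, b@B5, c@B5, d@B3, e@B4, f@B0} | OUT={a@B1, b@B5, c@B6, d@B3, e@B4, f@B0}
  B7: | IN={a@B1, b@B5, c@B6, d@B3, e@B4, f@B0} | OUT={a@B1, b@B5, c@B6, d@B3, e@B4, f@B0}
  B8: | IN={a@B1, b@B5, c@B6, d@B3, e@B4, f@B0} | OUT={a@B1, b@B5, c@B6, d@B3, e@B4, f@B8}

Merge at B4: IN[B4] = OUT[B3] = {a@B1, b@B3, c@B2, d@B3, e@B4, f@B0}
Applying B4's transfer function to that IN value gives OUT[B4] (row B4 above).

Answer: {a@B1, b@B3, c@B2, d@B3, e@B4, f@B0}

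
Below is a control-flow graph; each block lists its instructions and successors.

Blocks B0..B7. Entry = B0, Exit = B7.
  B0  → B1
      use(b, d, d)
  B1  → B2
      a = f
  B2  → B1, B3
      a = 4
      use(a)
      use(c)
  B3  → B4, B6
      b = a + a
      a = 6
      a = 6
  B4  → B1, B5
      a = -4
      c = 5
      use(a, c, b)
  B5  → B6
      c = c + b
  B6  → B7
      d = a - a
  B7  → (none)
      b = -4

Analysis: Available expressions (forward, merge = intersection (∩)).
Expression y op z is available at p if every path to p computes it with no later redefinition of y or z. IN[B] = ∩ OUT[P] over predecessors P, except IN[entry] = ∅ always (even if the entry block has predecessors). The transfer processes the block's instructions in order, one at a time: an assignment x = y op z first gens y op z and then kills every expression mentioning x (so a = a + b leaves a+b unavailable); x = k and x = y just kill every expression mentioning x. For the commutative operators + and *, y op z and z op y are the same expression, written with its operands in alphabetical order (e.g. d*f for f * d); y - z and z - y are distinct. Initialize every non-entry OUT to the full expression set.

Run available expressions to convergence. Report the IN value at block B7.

Answer: {a-a}

Trace:
Per-block solution:
  B0: | IN={} | OUT={}
  B1: | IN={} | OUT={}
  B2: | IN={} | OUT={}
  B3: | IN={} | OUT={}
  B4: | IN={} | OUT={}
  B5: | IN={} | OUT={}
  B6: | IN={} | OUT={a-a}
  B7: | IN={a-a} | OUT={a-a}

Merge at B7: IN[B7] = OUT[B6] = {a-a}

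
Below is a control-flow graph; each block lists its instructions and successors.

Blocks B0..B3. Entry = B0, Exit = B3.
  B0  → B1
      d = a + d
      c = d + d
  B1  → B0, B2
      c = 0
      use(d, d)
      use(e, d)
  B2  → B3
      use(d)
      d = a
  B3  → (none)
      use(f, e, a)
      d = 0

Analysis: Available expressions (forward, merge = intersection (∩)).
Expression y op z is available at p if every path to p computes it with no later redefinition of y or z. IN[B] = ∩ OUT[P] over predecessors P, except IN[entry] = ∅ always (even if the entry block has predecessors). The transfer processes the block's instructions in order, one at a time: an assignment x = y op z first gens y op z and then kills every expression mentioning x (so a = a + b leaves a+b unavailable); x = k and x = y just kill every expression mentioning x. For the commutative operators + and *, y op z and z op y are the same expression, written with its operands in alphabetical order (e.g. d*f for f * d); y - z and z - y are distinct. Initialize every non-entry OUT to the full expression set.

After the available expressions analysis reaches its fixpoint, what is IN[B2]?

Per-block solution:
  B0: | IN={} | OUT={d+d}
  B1: | IN={d+d} | OUT={d+d}
  B2: | IN={d+d} | OUT={}
  B3: | IN={} | OUT={}

Merge at B2: IN[B2] = OUT[B1] = {d+d}

Answer: {d+d}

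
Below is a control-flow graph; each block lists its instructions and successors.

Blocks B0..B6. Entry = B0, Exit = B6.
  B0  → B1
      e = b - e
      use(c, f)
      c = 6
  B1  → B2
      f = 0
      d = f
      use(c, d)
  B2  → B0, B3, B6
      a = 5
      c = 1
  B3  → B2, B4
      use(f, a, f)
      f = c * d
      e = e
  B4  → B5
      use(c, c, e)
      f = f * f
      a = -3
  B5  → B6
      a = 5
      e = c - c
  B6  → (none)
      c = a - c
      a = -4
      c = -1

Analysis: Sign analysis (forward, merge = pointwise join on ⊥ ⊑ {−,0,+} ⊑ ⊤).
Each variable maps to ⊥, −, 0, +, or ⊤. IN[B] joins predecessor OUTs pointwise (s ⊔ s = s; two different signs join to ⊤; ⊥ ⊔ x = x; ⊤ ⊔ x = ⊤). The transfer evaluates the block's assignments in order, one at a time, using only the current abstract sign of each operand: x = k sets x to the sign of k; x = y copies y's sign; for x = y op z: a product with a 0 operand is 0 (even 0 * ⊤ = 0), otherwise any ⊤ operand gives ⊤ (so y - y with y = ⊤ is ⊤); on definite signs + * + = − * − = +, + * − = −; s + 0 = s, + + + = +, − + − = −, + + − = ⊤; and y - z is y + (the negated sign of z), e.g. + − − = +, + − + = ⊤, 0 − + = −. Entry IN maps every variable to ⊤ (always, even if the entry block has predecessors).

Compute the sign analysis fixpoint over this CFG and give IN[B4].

Answer: {a: +, b: ⊤, c: +, d: 0, e: ⊤, f: 0}

Trace:
Converged values:
  B0:  IN=(all ⊤)  OUT={c:+; rest ⊤}
  B1:  IN={c:+; rest ⊤}  OUT={c:+, d:0, f:0; rest ⊤}
  B2:  IN={c:+, d:0, f:0; rest ⊤}  OUT={a:+, c:+, d:0, f:0; rest ⊤}
  B3:  IN={a:+, c:+, d:0, f:0; rest ⊤}  OUT={a:+, c:+, d:0, f:0; rest ⊤}
  B4:  IN={a:+, c:+, d:0, f:0; rest ⊤}  OUT={a:-, c:+, d:0, f:0; rest ⊤}
  B5:  IN={a:-, c:+, d:0, f:0; rest ⊤}  OUT={a:+, c:+, d:0, f:0; rest ⊤}
  B6:  IN={a:+, c:+, d:0, f:0; rest ⊤}  OUT={a:-, c:-, d:0, f:0; rest ⊤}

Merge at B4: IN[B4] = OUT[B3] = {a: +, b: ⊤, c: +, d: 0, e: ⊤, f: 0}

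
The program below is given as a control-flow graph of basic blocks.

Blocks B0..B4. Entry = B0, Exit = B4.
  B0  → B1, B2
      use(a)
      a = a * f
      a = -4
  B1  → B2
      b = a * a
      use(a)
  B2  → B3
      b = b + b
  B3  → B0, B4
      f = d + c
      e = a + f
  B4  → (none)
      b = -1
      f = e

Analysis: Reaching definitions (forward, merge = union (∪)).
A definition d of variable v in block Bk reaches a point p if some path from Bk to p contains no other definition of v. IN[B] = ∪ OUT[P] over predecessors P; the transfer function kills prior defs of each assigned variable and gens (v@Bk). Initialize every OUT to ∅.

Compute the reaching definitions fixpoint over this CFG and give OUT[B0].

Per-block solution:
  B0:  IN={a@B0, b@B2, e@B3, f@B3}  OUT={a@B0, b@B2, e@B3, f@B3}
  B1:  IN={a@B0, b@B2, e@B3, f@B3}  OUT={a@B0, b@B1, e@B3, f@B3}
  B2:  IN={a@B0, b@B1, b@B2, e@B3, f@B3}  OUT={a@B0, b@B2, e@B3, f@B3}
  B3:  IN={a@B0, b@B2, e@B3, f@B3}  OUT={a@B0, b@B2, e@B3, f@B3}
  B4:  IN={a@B0, b@B2, e@B3, f@B3}  OUT={a@B0, b@B4, e@B3, f@B4}

Merge at B0 (entry node, so the boundary value {} is joined with the incoming edge(s)): IN[B0] = {} ⊔ OUT[B3] = {a@B0, b@B2, e@B3, f@B3}
Applying B0's transfer function to that IN value gives OUT[B0] (row B0 above).

Answer: {a@B0, b@B2, e@B3, f@B3}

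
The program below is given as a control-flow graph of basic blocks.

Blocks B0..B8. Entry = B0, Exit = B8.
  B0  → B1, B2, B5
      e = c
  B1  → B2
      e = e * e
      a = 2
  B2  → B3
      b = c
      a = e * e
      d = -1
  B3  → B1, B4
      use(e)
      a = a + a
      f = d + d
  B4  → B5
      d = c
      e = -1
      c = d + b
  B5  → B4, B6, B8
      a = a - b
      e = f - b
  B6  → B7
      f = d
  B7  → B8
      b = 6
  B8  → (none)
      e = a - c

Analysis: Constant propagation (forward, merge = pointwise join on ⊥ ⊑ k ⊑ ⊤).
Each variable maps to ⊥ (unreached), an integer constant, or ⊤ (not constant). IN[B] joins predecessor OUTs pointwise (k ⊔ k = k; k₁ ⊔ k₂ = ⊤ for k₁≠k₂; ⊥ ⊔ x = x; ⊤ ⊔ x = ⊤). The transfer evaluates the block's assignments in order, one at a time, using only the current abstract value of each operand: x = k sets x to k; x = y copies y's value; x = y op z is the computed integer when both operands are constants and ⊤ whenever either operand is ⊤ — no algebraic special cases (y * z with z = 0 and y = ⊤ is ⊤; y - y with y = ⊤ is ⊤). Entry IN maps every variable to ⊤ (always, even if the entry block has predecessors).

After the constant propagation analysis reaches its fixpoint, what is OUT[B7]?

Answer: {a: ⊤, b: 6, c: ⊤, d: ⊤, e: ⊤, f: ⊤}

Trace:
Converged values:
  B0:   IN=(all ⊤)   OUT=(all ⊤)
  B1:   IN=(all ⊤)   OUT={a:2; rest ⊤}
  B2:   IN=(all ⊤)   OUT={d:-1; rest ⊤}
  B3:   IN={d:-1; rest ⊤}   OUT={d:-1, f:-2; rest ⊤}
  B4:   IN=(all ⊤)   OUT={e:-1; rest ⊤}
  B5:   IN=(all ⊤)   OUT=(all ⊤)
  B6:   IN=(all ⊤)   OUT=(all ⊤)
  B7:   IN=(all ⊤)   OUT={b:6; rest ⊤}
  B8:   IN=(all ⊤)   OUT=(all ⊤)

Merge at B7: IN[B7] = OUT[B6] = {a: ⊤, b: ⊤, c: ⊤, d: ⊤, e: ⊤, f: ⊤}
Applying B7's transfer function to that IN value gives OUT[B7] (row B7 above).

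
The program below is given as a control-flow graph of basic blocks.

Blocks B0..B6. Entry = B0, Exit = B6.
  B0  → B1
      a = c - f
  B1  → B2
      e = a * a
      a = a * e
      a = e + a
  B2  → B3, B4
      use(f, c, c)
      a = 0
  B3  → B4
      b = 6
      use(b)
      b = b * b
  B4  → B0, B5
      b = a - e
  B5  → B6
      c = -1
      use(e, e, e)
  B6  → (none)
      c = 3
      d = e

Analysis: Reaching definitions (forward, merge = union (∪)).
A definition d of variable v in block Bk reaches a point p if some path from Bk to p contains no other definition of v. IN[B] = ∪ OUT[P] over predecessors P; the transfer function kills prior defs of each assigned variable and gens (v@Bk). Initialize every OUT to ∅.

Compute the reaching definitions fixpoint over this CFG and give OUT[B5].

Converged values:
  B0:  IN={a@B2, b@B4, e@B1}  OUT={a@B0, b@B4, e@B1}
  B1:  IN={a@B0, b@B4, e@B1}  OUT={a@B1, b@B4, e@B1}
  B2:  IN={a@B1, b@B4, e@B1}  OUT={a@B2, b@B4, e@B1}
  B3:  IN={a@B2, b@B4, e@B1}  OUT={a@B2, b@B3, e@B1}
  B4:  IN={a@B2, b@B3, b@B4, e@B1}  OUT={a@B2, b@B4, e@B1}
  B5:  IN={a@B2, b@B4, e@B1}  OUT={a@B2, b@B4, c@B5, e@B1}
  B6:  IN={a@B2, b@B4, c@B5, e@B1}  OUT={a@B2, b@B4, c@B6, d@B6, e@B1}

Merge at B5: IN[B5] = OUT[B4] = {a@B2, b@B4, e@B1}
Applying B5's transfer function to that IN value gives OUT[B5] (row B5 above).

Answer: {a@B2, b@B4, c@B5, e@B1}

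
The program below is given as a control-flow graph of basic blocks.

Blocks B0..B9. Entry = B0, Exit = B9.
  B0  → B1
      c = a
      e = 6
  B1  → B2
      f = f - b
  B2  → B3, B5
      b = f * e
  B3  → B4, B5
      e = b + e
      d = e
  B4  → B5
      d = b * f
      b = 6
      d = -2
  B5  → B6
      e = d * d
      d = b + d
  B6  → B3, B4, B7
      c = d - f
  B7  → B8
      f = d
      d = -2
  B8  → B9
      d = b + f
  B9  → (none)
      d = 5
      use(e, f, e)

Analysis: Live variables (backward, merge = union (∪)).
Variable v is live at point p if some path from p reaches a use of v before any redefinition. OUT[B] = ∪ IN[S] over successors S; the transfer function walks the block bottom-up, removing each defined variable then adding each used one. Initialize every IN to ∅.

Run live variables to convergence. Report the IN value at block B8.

Answer: {b, e, f}

Trace:
Converged values:
  B0: | IN={a, b, d, f} | OUT={b, d, e, f}
  B1: | IN={b, d, e, f} | OUT={d, e, f}
  B2: | IN={d, e, f} | OUT={b, d, e, f}
  B3: | IN={b, e, f} | OUT={b, d, f}
  B4: | IN={b, f} | OUT={b, d, f}
  B5: | IN={b, d, f} | OUT={b, d, e, f}
  B6: | IN={b, d, e, f} | OUT={b, d, e, f}
  B7: | IN={b, d, e} | OUT={b, e, f}
  B8: | IN={b, e, f} | OUT={e, f}
  B9: | IN={e, f} | OUT={}

Merge at B8: OUT[B8] = IN[B9] = {e, f}
Applying B8's transfer function to that OUT value gives IN[B8] (row B8 above).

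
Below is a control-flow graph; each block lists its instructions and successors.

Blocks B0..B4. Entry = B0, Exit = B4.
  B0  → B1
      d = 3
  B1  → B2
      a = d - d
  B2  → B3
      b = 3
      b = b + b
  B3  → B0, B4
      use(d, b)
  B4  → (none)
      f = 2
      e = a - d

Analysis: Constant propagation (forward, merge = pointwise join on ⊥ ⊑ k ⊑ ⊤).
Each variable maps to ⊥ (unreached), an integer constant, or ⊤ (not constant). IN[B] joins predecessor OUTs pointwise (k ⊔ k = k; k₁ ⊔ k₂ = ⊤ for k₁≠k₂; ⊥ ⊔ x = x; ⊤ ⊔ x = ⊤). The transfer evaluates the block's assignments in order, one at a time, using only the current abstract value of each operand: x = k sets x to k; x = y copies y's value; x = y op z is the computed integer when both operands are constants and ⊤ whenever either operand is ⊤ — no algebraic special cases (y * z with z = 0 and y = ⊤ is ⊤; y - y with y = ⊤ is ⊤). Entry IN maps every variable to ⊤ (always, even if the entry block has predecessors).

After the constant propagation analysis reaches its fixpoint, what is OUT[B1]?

Fixpoint table:
  B0:  IN=(all ⊤)  OUT={d:3; rest ⊤}
  B1:  IN={d:3; rest ⊤}  OUT={a:0, d:3; rest ⊤}
  B2:  IN={a:0, d:3; rest ⊤}  OUT={a:0, b:6, d:3; rest ⊤}
  B3:  IN={a:0, b:6, d:3; rest ⊤}  OUT={a:0, b:6, d:3; rest ⊤}
  B4:  IN={a:0, b:6, d:3; rest ⊤}  OUT={a:0, b:6, d:3, e:-3, f:2; rest ⊤}

Merge at B1: IN[B1] = OUT[B0] = {a: ⊤, b: ⊤, c: ⊤, d: 3, e: ⊤, f: ⊤}
Applying B1's transfer function to that IN value gives OUT[B1] (row B1 above).

Answer: {a: 0, b: ⊤, c: ⊤, d: 3, e: ⊤, f: ⊤}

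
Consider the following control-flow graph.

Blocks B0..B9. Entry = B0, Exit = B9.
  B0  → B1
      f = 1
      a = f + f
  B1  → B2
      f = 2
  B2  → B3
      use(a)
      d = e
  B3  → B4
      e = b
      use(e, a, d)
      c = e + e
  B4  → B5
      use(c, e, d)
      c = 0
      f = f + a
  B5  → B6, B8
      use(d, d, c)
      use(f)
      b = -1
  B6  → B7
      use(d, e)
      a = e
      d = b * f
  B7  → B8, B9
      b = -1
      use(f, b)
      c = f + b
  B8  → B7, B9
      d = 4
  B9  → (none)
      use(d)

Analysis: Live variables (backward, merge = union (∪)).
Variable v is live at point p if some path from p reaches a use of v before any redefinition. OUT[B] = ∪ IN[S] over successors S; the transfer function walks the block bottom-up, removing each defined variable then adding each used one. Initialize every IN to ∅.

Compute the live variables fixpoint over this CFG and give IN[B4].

Per-block solution:
  B0: | IN={b, e} | OUT={a, b, e}
  B1: | IN={a, b, e} | OUT={a, b, e, f}
  B2: | IN={a, b, e, f} | OUT={a, b, d, f}
  B3: | IN={a, b, d, f} | OUT={a, c, d, e, f}
  B4: | IN={a, c, d, e, f} | OUT={c, d, e, f}
  B5: | IN={c, d, e, f} | OUT={b, d, e, f}
  B6: | IN={b, d, e, f} | OUT={d, f}
  B7: | IN={d, f} | OUT={d, f}
  B8: | IN={f} | OUT={d, f}
  B9: | IN={d} | OUT={}

Merge at B4: OUT[B4] = IN[B5] = {c, d, e, f}
Applying B4's transfer function to that OUT value gives IN[B4] (row B4 above).

Answer: {a, c, d, e, f}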